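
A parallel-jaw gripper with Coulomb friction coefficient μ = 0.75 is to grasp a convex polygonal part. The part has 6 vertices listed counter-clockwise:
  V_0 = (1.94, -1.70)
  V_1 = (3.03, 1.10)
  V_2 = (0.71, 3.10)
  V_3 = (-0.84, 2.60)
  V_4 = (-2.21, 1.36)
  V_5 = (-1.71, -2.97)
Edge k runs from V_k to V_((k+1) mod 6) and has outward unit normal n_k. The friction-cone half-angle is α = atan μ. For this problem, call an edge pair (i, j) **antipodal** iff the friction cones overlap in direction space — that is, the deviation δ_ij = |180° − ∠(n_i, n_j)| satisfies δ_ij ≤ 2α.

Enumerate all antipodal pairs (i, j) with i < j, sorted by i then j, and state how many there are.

α = atan 0.75 = 36.87°;  2α = 73.74°
n_0 = (+0.9319, -0.3628)
n_1 = (+0.6529, +0.7574)
n_2 = (-0.3070, +0.9517)
n_3 = (-0.6711, +0.7414)
n_4 = (-0.9934, -0.1147)
n_5 = (+0.3286, -0.9445)
  (0,1): δ = 109.49°  ·
  (0,2): δ = 50.85°  ✓
  (0,3): δ = 26.58°  ✓
  (0,4): δ = 27.86°  ✓
  (0,5): δ = 130.46°  ·
  (1,2): δ = 121.36°  ·
  (1,3): δ = 97.09°  ·
  (1,4): δ = 42.65°  ✓
  (1,5): δ = 59.95°  ✓
  (2,3): δ = 155.73°  ·
  (2,4): δ = 101.29°  ·
  (2,5): δ = 1.31°  ✓
  (3,4): δ = 125.56°  ·
  (3,5): δ = 22.96°  ✓
  (4,5): δ = 77.40°  ·
antipodal pairs: 7

count = 7; pairs: (0,2), (0,3), (0,4), (1,4), (1,5), (2,5), (3,5)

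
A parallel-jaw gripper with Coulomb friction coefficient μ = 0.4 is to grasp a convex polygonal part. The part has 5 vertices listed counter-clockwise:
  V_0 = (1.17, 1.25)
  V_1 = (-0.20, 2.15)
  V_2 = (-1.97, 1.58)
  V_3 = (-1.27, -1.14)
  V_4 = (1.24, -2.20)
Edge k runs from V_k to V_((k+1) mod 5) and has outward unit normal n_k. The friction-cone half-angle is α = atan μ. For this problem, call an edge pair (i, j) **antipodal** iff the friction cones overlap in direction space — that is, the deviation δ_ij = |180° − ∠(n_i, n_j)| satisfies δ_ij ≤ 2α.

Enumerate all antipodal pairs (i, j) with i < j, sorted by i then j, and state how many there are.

α = atan 0.4 = 21.80°;  2α = 43.60°
n_0 = (+0.5491, +0.8358)
n_1 = (-0.3065, +0.9519)
n_2 = (-0.9684, -0.2492)
n_3 = (-0.3890, -0.9212)
n_4 = (+0.9998, +0.0203)
  (0,1): δ = 128.85°  ·
  (0,2): δ = 42.27°  ✓
  (0,3): δ = 10.41°  ✓
  (0,4): δ = 124.46°  ·
  (1,2): δ = 93.42°  ·
  (1,3): δ = 40.75°  ✓
  (1,4): δ = 73.31°  ·
  (2,3): δ = 127.33°  ·
  (2,4): δ = 13.27°  ✓
  (3,4): δ = 65.94°  ·
antipodal pairs: 4

count = 4; pairs: (0,2), (0,3), (1,3), (2,4)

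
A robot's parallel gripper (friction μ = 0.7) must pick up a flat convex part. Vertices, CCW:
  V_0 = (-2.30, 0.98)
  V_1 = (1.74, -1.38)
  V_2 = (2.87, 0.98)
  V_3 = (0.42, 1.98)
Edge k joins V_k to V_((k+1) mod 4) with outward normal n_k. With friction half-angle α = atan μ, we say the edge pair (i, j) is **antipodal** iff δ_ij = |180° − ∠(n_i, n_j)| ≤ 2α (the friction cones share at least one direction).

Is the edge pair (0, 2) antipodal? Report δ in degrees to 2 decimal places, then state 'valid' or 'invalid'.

α = atan 0.7 = 34.99°;  2α = 69.98°
edge 0: e_0 = (+4.04, -2.36);  n_0 = (-0.5044, -0.8635)
edge 2: e_2 = (-2.45, +1.00);  n_2 = (+0.3779, +0.9258)
∠(n_0, n_2) = 171.91°
δ = |180° − 171.91°| = 8.09°
8.09° ≤ 2α = 69.98°  →  valid

δ = 8.09°, valid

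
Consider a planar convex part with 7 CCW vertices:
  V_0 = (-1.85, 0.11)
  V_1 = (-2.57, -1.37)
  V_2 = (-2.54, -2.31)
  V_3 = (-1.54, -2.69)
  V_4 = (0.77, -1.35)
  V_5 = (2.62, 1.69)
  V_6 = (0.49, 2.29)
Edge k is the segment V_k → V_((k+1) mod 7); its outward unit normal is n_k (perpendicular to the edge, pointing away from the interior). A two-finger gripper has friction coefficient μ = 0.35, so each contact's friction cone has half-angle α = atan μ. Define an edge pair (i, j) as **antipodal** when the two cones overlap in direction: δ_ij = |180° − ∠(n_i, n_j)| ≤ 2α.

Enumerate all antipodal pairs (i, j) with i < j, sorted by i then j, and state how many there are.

α = atan 0.35 = 19.29°;  2α = 38.58°
n_0 = (-0.8992, +0.4375)
n_1 = (-0.9995, -0.0319)
n_2 = (-0.3552, -0.9348)
n_3 = (+0.5018, -0.8650)
n_4 = (+0.8543, -0.5199)
n_5 = (+0.2711, +0.9625)
n_6 = (-0.6816, +0.7317)
  (0,1): δ = 152.23°  ·
  (0,2): δ = 84.86°  ·
  (0,3): δ = 33.94°  ✓
  (0,4): δ = 5.38°  ✓
  (0,5): δ = 100.21°  ·
  (0,6): δ = 158.91°  ·
  (1,2): δ = 112.63°  ·
  (1,3): δ = 61.71°  ·
  (1,4): δ = 33.15°  ✓
  (1,5): δ = 72.44°  ·
  (1,6): δ = 131.14°  ·
  (2,3): δ = 129.08°  ·
  (2,4): δ = 100.52°  ·
  (2,5): δ = 5.07°  ✓
  (2,6): δ = 63.78°  ·
  (3,4): δ = 151.44°  ·
  (3,5): δ = 45.85°  ·
  (3,6): δ = 12.86°  ✓
  (4,5): δ = 74.41°  ·
  (4,6): δ = 15.70°  ✓
  (5,6): δ = 121.30°  ·
antipodal pairs: 6

count = 6; pairs: (0,3), (0,4), (1,4), (2,5), (3,6), (4,6)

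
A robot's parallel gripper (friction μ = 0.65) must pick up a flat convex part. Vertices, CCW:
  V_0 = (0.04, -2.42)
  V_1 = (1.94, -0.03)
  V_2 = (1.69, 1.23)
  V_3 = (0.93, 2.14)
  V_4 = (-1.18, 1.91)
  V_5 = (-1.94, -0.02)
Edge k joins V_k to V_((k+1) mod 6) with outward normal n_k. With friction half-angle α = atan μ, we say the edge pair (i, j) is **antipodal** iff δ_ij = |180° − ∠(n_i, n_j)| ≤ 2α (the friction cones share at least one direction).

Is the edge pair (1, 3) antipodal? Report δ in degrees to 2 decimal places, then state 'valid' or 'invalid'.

α = atan 0.65 = 33.02°;  2α = 66.05°
edge 1: e_1 = (-0.25, +1.26);  n_1 = (+0.9809, +0.1946)
edge 3: e_3 = (-2.11, -0.23);  n_3 = (-0.1084, +0.9941)
∠(n_1, n_3) = 85.00°
δ = |180° − 85.00°| = 95.00°
95.00° > 2α = 66.05°  →  invalid

δ = 95.00°, invalid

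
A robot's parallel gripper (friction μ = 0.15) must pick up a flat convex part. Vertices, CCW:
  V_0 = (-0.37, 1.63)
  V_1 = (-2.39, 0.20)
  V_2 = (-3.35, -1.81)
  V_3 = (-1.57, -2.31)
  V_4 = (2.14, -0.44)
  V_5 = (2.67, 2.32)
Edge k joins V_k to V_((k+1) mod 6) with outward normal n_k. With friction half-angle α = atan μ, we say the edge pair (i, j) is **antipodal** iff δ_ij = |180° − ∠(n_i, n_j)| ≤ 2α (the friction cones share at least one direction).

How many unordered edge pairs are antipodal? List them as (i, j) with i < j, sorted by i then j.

α = atan 0.15 = 8.53°;  2α = 17.06°
n_0 = (-0.5778, +0.8162)
n_1 = (-0.9024, +0.4310)
n_2 = (-0.2704, -0.9627)
n_3 = (+0.4501, -0.8930)
n_4 = (+0.9821, -0.1886)
n_5 = (-0.2213, +0.9752)
  (0,1): δ = 150.83°  ·
  (0,2): δ = 50.99°  ·
  (0,3): δ = 8.55°  ✓
  (0,4): δ = 43.83°  ·
  (0,5): δ = 157.49°  ·
  (1,2): δ = 80.16°  ·
  (1,3): δ = 37.72°  ·
  (1,4): δ = 14.66°  ✓
  (1,5): δ = 128.32°  ·
  (2,3): δ = 137.56°  ·
  (2,4): δ = 85.18°  ·
  (2,5): δ = 28.48°  ·
  (3,4): δ = 127.62°  ·
  (3,5): δ = 13.96°  ✓
  (4,5): δ = 66.34°  ·
antipodal pairs: 3

count = 3; pairs: (0,3), (1,4), (3,5)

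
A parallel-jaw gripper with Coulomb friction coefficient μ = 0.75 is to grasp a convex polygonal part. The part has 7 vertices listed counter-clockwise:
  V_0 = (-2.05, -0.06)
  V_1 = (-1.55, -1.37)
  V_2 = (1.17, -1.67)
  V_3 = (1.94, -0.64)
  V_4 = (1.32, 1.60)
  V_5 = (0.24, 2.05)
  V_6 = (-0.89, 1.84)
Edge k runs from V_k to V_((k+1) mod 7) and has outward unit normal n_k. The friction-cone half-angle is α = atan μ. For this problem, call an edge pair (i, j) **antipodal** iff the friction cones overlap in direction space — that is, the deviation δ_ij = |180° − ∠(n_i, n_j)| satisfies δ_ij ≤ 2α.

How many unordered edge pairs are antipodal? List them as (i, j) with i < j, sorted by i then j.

α = atan 0.75 = 36.87°;  2α = 73.74°
n_0 = (-0.9343, -0.3566)
n_1 = (-0.1096, -0.9940)
n_2 = (+0.8009, -0.5988)
n_3 = (+0.9638, +0.2668)
n_4 = (+0.3846, +0.9231)
n_5 = (-0.1827, +0.9832)
n_6 = (-0.8535, +0.5211)
  (0,1): δ = 117.18°  ·
  (0,2): δ = 57.67°  ✓
  (0,3): δ = 5.42°  ✓
  (0,4): δ = 46.49°  ✓
  (0,5): δ = 79.64°  ·
  (0,6): δ = 127.70°  ·
  (1,2): δ = 120.49°  ·
  (1,3): δ = 68.23°  ✓
  (1,4): δ = 16.33°  ✓
  (1,5): δ = 16.82°  ✓
  (1,6): δ = 64.89°  ✓
  (2,3): δ = 127.75°  ·
  (2,4): δ = 75.84°  ·
  (2,5): δ = 42.69°  ✓
  (2,6): δ = 5.38°  ✓
  (3,4): δ = 128.09°  ·
  (3,5): δ = 94.94°  ·
  (3,6): δ = 46.88°  ✓
  (4,5): δ = 146.85°  ·
  (4,6): δ = 98.79°  ·
  (5,6): δ = 131.93°  ·
antipodal pairs: 10

count = 10; pairs: (0,2), (0,3), (0,4), (1,3), (1,4), (1,5), (1,6), (2,5), (2,6), (3,6)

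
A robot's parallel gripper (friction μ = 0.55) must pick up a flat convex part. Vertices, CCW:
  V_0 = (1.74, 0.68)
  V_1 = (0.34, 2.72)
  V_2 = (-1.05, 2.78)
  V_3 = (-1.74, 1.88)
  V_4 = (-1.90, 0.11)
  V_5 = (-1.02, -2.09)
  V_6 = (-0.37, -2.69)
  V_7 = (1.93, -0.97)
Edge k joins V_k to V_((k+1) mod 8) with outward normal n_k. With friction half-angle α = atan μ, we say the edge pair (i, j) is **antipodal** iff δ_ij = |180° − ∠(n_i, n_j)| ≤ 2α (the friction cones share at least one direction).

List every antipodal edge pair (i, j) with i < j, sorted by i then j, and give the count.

count = 11; pairs: (0,3), (0,4), (0,5), (1,5), (1,6), (2,6), (2,7), (3,6), (3,7), (4,7), (5,7)

α = atan 0.55 = 28.81°;  2α = 57.62°
n_0 = (+0.8245, +0.5658)
n_1 = (+0.0431, +0.9991)
n_2 = (-0.7936, +0.6084)
n_3 = (-0.9959, +0.0900)
n_4 = (-0.9285, -0.3714)
n_5 = (-0.6783, -0.7348)
n_6 = (+0.5989, -0.8008)
n_7 = (+0.9934, +0.1144)
  (0,1): δ = 126.93°  ·
  (0,2): δ = 71.94°  ·
  (0,3): δ = 39.63°  ✓
  (0,4): δ = 12.66°  ✓
  (0,5): δ = 12.83°  ✓
  (0,6): δ = 92.33°  ·
  (0,7): δ = 152.11°  ·
  (1,2): δ = 125.00°  ·
  (1,3): δ = 92.69°  ·
  (1,4): δ = 65.73°  ·
  (1,5): δ = 40.24°  ✓
  (1,6): δ = 39.26°  ✓
  (1,7): δ = 99.04°  ·
  (2,3): δ = 147.69°  ·
  (2,4): δ = 120.72°  ·
  (2,5): δ = 95.23°  ·
  (2,6): δ = 15.73°  ✓
  (2,7): δ = 44.04°  ✓
  (3,4): δ = 153.03°  ·
  (3,5): δ = 127.54°  ·
  (3,6): δ = 48.04°  ✓
  (3,7): δ = 11.73°  ✓
  (4,5): δ = 154.51°  ·
  (4,6): δ = 75.01°  ·
  (4,7): δ = 15.23°  ✓
  (5,6): δ = 100.50°  ·
  (5,7): δ = 40.72°  ✓
  (6,7): δ = 120.22°  ·
antipodal pairs: 11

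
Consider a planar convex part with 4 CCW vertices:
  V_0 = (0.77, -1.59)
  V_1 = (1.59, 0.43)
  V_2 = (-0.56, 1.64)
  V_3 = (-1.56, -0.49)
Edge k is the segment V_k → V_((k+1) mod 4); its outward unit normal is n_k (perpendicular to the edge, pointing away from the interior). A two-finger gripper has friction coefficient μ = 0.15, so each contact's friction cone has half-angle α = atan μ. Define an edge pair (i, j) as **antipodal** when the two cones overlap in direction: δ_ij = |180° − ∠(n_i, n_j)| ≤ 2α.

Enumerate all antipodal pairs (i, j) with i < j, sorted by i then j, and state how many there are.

count = 2; pairs: (0,2), (1,3)

α = atan 0.15 = 8.53°;  2α = 17.06°
n_0 = (+0.9266, -0.3761)
n_1 = (+0.4905, +0.8715)
n_2 = (-0.9052, +0.4250)
n_3 = (-0.4269, -0.9043)
  (0,1): δ = 97.28°  ·
  (0,2): δ = 3.06°  ✓
  (0,3): δ = 86.82°  ·
  (1,2): δ = 85.78°  ·
  (1,3): δ = 4.10°  ✓
  (2,3): δ = 90.12°  ·
antipodal pairs: 2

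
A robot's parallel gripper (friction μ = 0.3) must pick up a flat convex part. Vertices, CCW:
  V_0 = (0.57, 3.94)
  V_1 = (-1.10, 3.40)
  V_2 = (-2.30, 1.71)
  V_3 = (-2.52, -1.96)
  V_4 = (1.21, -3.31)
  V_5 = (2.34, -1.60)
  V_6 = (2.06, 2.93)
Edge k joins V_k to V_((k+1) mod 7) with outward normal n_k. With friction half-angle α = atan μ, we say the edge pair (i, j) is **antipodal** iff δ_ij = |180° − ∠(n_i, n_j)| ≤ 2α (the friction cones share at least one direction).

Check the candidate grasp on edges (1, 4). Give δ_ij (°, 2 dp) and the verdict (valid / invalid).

δ = 1.92°, valid

α = atan 0.3 = 16.70°;  2α = 33.40°
edge 1: e_1 = (-1.20, -1.69);  n_1 = (-0.8154, +0.5790)
edge 4: e_4 = (+1.13, +1.71);  n_4 = (+0.8343, -0.5513)
∠(n_1, n_4) = 178.08°
δ = |180° − 178.08°| = 1.92°
1.92° ≤ 2α = 33.40°  →  valid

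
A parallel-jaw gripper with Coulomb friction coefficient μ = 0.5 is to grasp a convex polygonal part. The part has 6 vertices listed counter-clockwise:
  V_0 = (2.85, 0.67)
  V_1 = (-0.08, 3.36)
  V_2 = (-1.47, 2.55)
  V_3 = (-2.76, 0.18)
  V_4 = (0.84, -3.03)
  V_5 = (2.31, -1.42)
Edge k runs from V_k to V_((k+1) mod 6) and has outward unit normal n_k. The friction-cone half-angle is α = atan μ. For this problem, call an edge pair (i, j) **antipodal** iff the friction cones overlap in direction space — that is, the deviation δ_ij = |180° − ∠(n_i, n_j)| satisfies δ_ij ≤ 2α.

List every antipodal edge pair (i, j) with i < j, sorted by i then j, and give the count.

α = atan 0.5 = 26.57°;  2α = 53.13°
n_0 = (+0.6763, +0.7366)
n_1 = (-0.5035, +0.8640)
n_2 = (-0.8783, +0.4781)
n_3 = (-0.6655, -0.7464)
n_4 = (+0.7385, -0.6743)
n_5 = (+0.9682, -0.2502)
  (0,1): δ = 107.21°  ·
  (0,2): δ = 76.00°  ·
  (0,3): δ = 0.83°  ✓
  (0,4): δ = 90.16°  ·
  (0,5): δ = 118.07°  ·
  (1,2): δ = 148.79°  ·
  (1,3): δ = 71.95°  ·
  (1,4): δ = 17.37°  ✓
  (1,5): δ = 45.28°  ✓
  (2,3): δ = 103.16°  ·
  (2,4): δ = 13.84°  ✓
  (2,5): δ = 14.07°  ✓
  (3,4): δ = 90.68°  ·
  (3,5): δ = 62.76°  ·
  (4,5): δ = 152.09°  ·
antipodal pairs: 5

count = 5; pairs: (0,3), (1,4), (1,5), (2,4), (2,5)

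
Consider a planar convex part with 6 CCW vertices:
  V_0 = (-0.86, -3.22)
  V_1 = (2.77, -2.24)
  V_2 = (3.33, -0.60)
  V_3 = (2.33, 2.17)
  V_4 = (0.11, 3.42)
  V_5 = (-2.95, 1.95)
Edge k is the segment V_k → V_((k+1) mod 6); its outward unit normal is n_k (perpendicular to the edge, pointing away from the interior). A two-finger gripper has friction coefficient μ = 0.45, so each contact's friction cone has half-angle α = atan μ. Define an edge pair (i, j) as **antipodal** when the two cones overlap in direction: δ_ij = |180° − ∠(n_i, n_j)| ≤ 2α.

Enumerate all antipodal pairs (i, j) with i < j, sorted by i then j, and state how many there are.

count = 6; pairs: (0,3), (0,4), (1,4), (1,5), (2,5), (3,5)

α = atan 0.45 = 24.23°;  2α = 48.46°
n_0 = (+0.2606, -0.9654)
n_1 = (+0.9463, -0.3231)
n_2 = (+0.9406, +0.3396)
n_3 = (+0.4906, +0.8714)
n_4 = (-0.4330, +0.9014)
n_5 = (-0.9271, -0.3748)
  (0,1): δ = 123.96°  ·
  (0,2): δ = 85.26°  ·
  (0,3): δ = 44.49°  ✓
  (0,4): δ = 10.55°  ✓
  (0,5): δ = 96.90°  ·
  (1,2): δ = 141.30°  ·
  (1,3): δ = 100.53°  ·
  (1,4): δ = 45.49°  ✓
  (1,5): δ = 40.86°  ✓
  (2,3): δ = 139.23°  ·
  (2,4): δ = 84.19°  ·
  (2,5): δ = 2.16°  ✓
  (3,4): δ = 124.96°  ·
  (3,5): δ = 38.61°  ✓
  (4,5): δ = 93.65°  ·
antipodal pairs: 6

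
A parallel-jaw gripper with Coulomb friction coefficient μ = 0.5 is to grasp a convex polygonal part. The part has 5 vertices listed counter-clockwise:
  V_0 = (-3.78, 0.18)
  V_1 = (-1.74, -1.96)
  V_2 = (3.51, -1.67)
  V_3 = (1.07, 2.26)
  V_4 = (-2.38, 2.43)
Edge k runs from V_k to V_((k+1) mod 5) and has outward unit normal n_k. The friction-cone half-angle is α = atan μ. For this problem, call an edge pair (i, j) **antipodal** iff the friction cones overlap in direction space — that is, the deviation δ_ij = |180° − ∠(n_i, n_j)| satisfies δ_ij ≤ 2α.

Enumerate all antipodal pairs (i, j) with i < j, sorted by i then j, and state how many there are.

α = atan 0.5 = 26.57°;  2α = 53.13°
n_0 = (-0.7238, -0.6900)
n_1 = (+0.0552, -0.9985)
n_2 = (+0.8496, +0.5275)
n_3 = (+0.0492, +0.9988)
n_4 = (-0.8491, +0.5283)
  (0,1): δ = 130.47°  ·
  (0,2): δ = 11.79°  ✓
  (0,3): δ = 43.55°  ✓
  (0,4): δ = 104.48°  ·
  (1,2): δ = 61.33°  ·
  (1,3): δ = 5.98°  ✓
  (1,4): δ = 54.95°  ·
  (2,3): δ = 124.66°  ·
  (2,4): δ = 63.73°  ·
  (3,4): δ = 119.07°  ·
antipodal pairs: 3

count = 3; pairs: (0,2), (0,3), (1,3)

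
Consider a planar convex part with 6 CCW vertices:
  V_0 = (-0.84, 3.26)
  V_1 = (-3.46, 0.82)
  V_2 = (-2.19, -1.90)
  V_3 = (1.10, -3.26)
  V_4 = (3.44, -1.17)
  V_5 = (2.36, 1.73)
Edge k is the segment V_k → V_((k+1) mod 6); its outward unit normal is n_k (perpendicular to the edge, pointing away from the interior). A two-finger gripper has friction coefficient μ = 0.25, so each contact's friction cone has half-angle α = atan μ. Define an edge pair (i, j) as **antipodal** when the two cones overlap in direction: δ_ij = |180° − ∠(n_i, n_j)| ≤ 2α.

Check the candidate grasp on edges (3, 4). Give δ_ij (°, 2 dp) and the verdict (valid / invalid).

δ = 111.34°, invalid

α = atan 0.25 = 14.04°;  2α = 28.07°
edge 3: e_3 = (+2.34, +2.09);  n_3 = (+0.6661, -0.7458)
edge 4: e_4 = (-1.08, +2.90);  n_4 = (+0.9371, +0.3490)
∠(n_3, n_4) = 68.66°
δ = |180° − 68.66°| = 111.34°
111.34° > 2α = 28.07°  →  invalid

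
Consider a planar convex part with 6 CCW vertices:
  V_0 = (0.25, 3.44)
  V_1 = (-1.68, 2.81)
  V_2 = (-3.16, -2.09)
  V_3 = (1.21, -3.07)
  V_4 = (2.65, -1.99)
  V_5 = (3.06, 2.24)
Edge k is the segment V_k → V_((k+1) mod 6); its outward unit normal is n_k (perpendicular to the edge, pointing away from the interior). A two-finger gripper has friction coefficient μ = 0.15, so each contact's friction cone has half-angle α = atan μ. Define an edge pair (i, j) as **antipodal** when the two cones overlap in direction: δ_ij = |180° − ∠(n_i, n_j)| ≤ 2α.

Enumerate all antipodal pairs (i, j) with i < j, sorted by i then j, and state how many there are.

α = atan 0.15 = 8.53°;  2α = 17.06°
n_0 = (-0.3103, +0.9506)
n_1 = (-0.9573, +0.2891)
n_2 = (-0.2188, -0.9758)
n_3 = (+0.6000, -0.8000)
n_4 = (+0.9953, -0.0965)
n_5 = (+0.3927, +0.9197)
  (0,1): δ = 124.88°  ·
  (0,2): δ = 30.72°  ·
  (0,3): δ = 18.79°  ·
  (0,4): δ = 66.39°  ·
  (0,5): δ = 138.80°  ·
  (1,2): δ = 85.83°  ·
  (1,3): δ = 36.32°  ·
  (1,4): δ = 11.27°  ✓
  (1,5): δ = 83.68°  ·
  (2,3): δ = 130.49°  ·
  (2,4): δ = 82.90°  ·
  (2,5): δ = 10.48°  ✓
  (3,4): δ = 132.41°  ·
  (3,5): δ = 59.99°  ·
  (4,5): δ = 107.59°  ·
antipodal pairs: 2

count = 2; pairs: (1,4), (2,5)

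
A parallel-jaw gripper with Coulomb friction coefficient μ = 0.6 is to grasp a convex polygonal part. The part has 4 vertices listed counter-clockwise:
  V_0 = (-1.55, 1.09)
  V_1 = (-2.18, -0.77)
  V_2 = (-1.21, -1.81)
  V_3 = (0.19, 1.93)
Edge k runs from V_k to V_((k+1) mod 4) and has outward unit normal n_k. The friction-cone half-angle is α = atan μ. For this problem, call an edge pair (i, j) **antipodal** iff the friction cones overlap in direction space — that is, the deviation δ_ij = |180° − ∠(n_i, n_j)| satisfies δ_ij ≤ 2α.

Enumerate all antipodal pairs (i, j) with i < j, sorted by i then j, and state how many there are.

α = atan 0.6 = 30.96°;  2α = 61.93°
n_0 = (-0.9471, +0.3208)
n_1 = (-0.7313, -0.6821)
n_2 = (+0.9365, -0.3506)
n_3 = (-0.4347, +0.9006)
  (0,1): δ = 118.28°  ·
  (0,2): δ = 1.81°  ✓
  (0,3): δ = 134.48°  ·
  (1,2): δ = 63.53°  ·
  (1,3): δ = 72.76°  ·
  (2,3): δ = 43.71°  ✓
antipodal pairs: 2

count = 2; pairs: (0,2), (2,3)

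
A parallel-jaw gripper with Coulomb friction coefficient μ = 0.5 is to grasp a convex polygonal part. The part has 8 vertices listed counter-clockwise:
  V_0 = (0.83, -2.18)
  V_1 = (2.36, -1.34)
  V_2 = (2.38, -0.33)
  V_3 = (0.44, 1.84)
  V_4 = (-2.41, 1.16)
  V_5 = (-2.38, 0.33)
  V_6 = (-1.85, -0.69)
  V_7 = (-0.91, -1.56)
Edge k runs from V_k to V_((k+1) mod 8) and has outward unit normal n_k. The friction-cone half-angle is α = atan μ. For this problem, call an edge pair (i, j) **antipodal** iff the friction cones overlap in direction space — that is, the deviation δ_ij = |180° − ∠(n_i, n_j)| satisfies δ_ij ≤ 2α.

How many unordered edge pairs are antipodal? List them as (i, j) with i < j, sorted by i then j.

count = 9; pairs: (0,3), (1,4), (1,5), (1,6), (2,4), (2,5), (2,6), (2,7), (3,7)

α = atan 0.5 = 26.57°;  2α = 53.13°
n_0 = (+0.4813, -0.8766)
n_1 = (+0.9998, -0.0198)
n_2 = (+0.7455, +0.6665)
n_3 = (-0.2321, +0.9727)
n_4 = (-0.9993, -0.0361)
n_5 = (-0.8874, -0.4611)
n_6 = (-0.6793, -0.7339)
n_7 = (-0.3357, -0.9420)
  (0,1): δ = 119.90°  ·
  (0,2): δ = 76.97°  ·
  (0,3): δ = 15.35°  ✓
  (0,4): δ = 63.30°  ·
  (0,5): δ = 88.69°  ·
  (0,6): δ = 108.45°  ·
  (0,7): δ = 131.62°  ·
  (1,2): δ = 137.07°  ·
  (1,3): δ = 75.45°  ·
  (1,4): δ = 3.20°  ✓
  (1,5): δ = 28.59°  ✓
  (1,6): δ = 48.35°  ✓
  (1,7): δ = 71.52°  ·
  (2,3): δ = 118.38°  ·
  (2,4): δ = 39.73°  ✓
  (2,5): δ = 14.34°  ✓
  (2,6): δ = 5.42°  ✓
  (2,7): δ = 28.59°  ✓
  (3,4): δ = 101.35°  ·
  (3,5): δ = 75.96°  ·
  (3,6): δ = 56.20°  ·
  (3,7): δ = 33.03°  ✓
  (4,5): δ = 154.61°  ·
  (4,6): δ = 134.86°  ·
  (4,7): δ = 111.68°  ·
  (5,6): δ = 160.24°  ·
  (5,7): δ = 137.07°  ·
  (6,7): δ = 156.83°  ·
antipodal pairs: 9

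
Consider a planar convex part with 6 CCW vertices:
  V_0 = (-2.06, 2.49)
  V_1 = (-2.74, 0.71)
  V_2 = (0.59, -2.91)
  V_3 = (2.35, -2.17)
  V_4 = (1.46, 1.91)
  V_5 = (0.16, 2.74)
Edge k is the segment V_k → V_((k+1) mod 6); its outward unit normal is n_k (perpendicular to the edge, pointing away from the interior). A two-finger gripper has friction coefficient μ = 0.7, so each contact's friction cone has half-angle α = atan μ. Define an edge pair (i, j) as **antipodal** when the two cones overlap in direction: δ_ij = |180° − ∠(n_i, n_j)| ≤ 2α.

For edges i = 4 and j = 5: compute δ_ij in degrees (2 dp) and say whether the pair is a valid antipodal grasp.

α = atan 0.7 = 34.99°;  2α = 69.98°
edge 4: e_4 = (-1.30, +0.83);  n_4 = (+0.5381, +0.8429)
edge 5: e_5 = (-2.22, -0.25);  n_5 = (-0.1119, +0.9937)
∠(n_4, n_5) = 38.98°
δ = |180° − 38.98°| = 141.02°
141.02° > 2α = 69.98°  →  invalid

δ = 141.02°, invalid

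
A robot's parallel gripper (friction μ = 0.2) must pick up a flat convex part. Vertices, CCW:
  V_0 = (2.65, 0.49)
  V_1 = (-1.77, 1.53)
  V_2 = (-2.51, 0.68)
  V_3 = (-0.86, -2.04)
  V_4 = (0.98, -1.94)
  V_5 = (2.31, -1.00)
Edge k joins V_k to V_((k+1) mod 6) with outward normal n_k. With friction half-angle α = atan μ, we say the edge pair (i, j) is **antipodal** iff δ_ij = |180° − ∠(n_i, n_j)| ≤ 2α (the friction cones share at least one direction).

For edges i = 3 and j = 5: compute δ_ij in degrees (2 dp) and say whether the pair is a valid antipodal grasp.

δ = 105.96°, invalid

α = atan 0.2 = 11.31°;  2α = 22.62°
edge 3: e_3 = (+1.84, +0.10);  n_3 = (+0.0543, -0.9985)
edge 5: e_5 = (+0.34, +1.49);  n_5 = (+0.9749, -0.2225)
∠(n_3, n_5) = 74.04°
δ = |180° − 74.04°| = 105.96°
105.96° > 2α = 22.62°  →  invalid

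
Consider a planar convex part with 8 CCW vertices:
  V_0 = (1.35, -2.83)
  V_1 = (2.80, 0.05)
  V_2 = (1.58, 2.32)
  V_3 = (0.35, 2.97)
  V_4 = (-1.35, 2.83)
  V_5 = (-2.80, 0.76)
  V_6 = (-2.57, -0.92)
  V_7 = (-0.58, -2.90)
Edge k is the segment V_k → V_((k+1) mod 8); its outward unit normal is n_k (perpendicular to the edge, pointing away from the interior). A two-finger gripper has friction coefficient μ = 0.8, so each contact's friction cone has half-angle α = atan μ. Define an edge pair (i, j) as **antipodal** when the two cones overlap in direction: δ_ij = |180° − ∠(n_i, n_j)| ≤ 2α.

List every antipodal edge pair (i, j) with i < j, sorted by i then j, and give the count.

α = atan 0.8 = 38.66°;  2α = 77.32°
n_0 = (+0.8932, -0.4497)
n_1 = (+0.8808, +0.4734)
n_2 = (+0.4672, +0.8841)
n_3 = (-0.0821, +0.9966)
n_4 = (-0.8190, +0.5737)
n_5 = (-0.9908, -0.1356)
n_6 = (-0.7053, -0.7089)
n_7 = (+0.0362, -0.9993)
  (0,1): δ = 125.02°  ·
  (0,2): δ = 91.13°  ·
  (0,3): δ = 58.57°  ✓
  (0,4): δ = 8.29°  ✓
  (0,5): δ = 34.52°  ✓
  (0,6): δ = 71.87°  ✓
  (0,7): δ = 118.80°  ·
  (1,2): δ = 146.11°  ·
  (1,3): δ = 113.55°  ·
  (1,4): δ = 63.27°  ✓
  (1,5): δ = 20.46°  ✓
  (1,6): δ = 16.89°  ✓
  (1,7): δ = 63.82°  ✓
  (2,3): δ = 147.44°  ·
  (2,4): δ = 97.16°  ·
  (2,5): δ = 54.35°  ✓
  (2,6): δ = 17.00°  ✓
  (2,7): δ = 29.93°  ✓
  (3,4): δ = 129.72°  ·
  (3,5): δ = 86.91°  ·
  (3,6): δ = 49.56°  ✓
  (3,7): δ = 2.63°  ✓
  (4,5): δ = 137.19°  ·
  (4,6): δ = 99.85°  ·
  (4,7): δ = 52.91°  ✓
  (5,6): δ = 142.65°  ·
  (5,7): δ = 95.72°  ·
  (6,7): δ = 133.07°  ·
antipodal pairs: 14

count = 14; pairs: (0,3), (0,4), (0,5), (0,6), (1,4), (1,5), (1,6), (1,7), (2,5), (2,6), (2,7), (3,6), (3,7), (4,7)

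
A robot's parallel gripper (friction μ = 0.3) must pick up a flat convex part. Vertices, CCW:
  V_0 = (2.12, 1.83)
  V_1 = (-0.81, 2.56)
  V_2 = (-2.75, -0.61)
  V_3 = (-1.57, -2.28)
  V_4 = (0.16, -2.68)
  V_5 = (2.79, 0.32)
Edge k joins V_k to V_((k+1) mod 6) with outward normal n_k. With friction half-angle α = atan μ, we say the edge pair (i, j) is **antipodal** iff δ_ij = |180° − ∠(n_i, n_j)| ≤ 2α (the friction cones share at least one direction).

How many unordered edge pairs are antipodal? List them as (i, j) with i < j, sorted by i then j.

α = atan 0.3 = 16.70°;  2α = 33.40°
n_0 = (+0.2418, +0.9703)
n_1 = (-0.8529, +0.5220)
n_2 = (-0.8167, -0.5771)
n_3 = (-0.2253, -0.9743)
n_4 = (+0.7520, -0.6592)
n_5 = (+0.9141, +0.4056)
  (0,1): δ = 107.48°  ·
  (0,2): δ = 40.77°  ·
  (0,3): δ = 0.97°  ✓
  (0,4): δ = 62.75°  ·
  (0,5): δ = 127.92°  ·
  (1,2): δ = 113.29°  ·
  (1,3): δ = 71.55°  ·
  (1,4): δ = 9.77°  ✓
  (1,5): δ = 55.39°  ·
  (2,3): δ = 138.26°  ·
  (2,4): δ = 76.48°  ·
  (2,5): δ = 11.32°  ✓
  (3,4): δ = 118.22°  ·
  (3,5): δ = 53.05°  ·
  (4,5): δ = 114.83°  ·
antipodal pairs: 3

count = 3; pairs: (0,3), (1,4), (2,5)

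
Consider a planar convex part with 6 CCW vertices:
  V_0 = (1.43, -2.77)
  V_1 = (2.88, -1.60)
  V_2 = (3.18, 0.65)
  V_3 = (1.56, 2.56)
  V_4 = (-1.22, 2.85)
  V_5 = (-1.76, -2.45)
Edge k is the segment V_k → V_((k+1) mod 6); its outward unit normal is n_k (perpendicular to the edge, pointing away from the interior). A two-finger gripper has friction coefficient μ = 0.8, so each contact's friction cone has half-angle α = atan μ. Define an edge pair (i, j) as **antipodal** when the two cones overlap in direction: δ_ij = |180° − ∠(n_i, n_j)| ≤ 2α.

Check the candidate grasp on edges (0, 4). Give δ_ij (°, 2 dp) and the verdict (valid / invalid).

δ = 45.28°, valid

α = atan 0.8 = 38.66°;  2α = 77.32°
edge 0: e_0 = (+1.45, +1.17);  n_0 = (+0.6280, -0.7782)
edge 4: e_4 = (-0.54, -5.30);  n_4 = (-0.9948, +0.1014)
∠(n_0, n_4) = 134.72°
δ = |180° − 134.72°| = 45.28°
45.28° ≤ 2α = 77.32°  →  valid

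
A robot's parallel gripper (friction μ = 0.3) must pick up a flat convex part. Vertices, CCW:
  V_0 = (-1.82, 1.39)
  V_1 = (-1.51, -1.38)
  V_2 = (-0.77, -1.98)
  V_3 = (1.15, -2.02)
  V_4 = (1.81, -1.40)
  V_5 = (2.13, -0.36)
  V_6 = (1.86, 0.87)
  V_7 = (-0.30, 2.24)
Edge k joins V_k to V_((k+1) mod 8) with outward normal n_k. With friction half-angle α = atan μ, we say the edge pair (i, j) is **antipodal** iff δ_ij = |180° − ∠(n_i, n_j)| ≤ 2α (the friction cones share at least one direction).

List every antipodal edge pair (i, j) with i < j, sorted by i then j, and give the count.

count = 6; pairs: (0,4), (0,5), (1,6), (2,6), (2,7), (3,7)

α = atan 0.3 = 16.70°;  2α = 33.40°
n_0 = (-0.9938, -0.1112)
n_1 = (-0.6298, -0.7768)
n_2 = (-0.0208, -0.9998)
n_3 = (+0.6847, -0.7288)
n_4 = (+0.9558, -0.2941)
n_5 = (+0.9767, +0.2144)
n_6 = (+0.5356, +0.8445)
n_7 = (-0.4881, +0.8728)
  (0,1): δ = 135.42°  ·
  (0,2): δ = 97.58°  ·
  (0,3): δ = 53.18°  ·
  (0,4): δ = 23.49°  ✓
  (0,5): δ = 6.00°  ✓
  (0,6): δ = 51.23°  ·
  (0,7): δ = 112.83°  ·
  (1,2): δ = 142.16°  ·
  (1,3): δ = 97.75°  ·
  (1,4): δ = 68.07°  ·
  (1,5): δ = 38.58°  ·
  (1,6): δ = 6.65°  ✓
  (1,7): δ = 68.25°  ·
  (2,3): δ = 135.60°  ·
  (2,4): δ = 105.91°  ·
  (2,5): δ = 76.43°  ·
  (2,6): δ = 31.19°  ✓
  (2,7): δ = 30.41°  ✓
  (3,4): δ = 150.31°  ·
  (3,5): δ = 120.83°  ·
  (3,6): δ = 75.60°  ·
  (3,7): δ = 14.00°  ✓
  (4,5): δ = 150.52°  ·
  (4,6): δ = 105.28°  ·
  (4,7): δ = 43.68°  ·
  (5,6): δ = 134.77°  ·
  (5,7): δ = 73.17°  ·
  (6,7): δ = 118.40°  ·
antipodal pairs: 6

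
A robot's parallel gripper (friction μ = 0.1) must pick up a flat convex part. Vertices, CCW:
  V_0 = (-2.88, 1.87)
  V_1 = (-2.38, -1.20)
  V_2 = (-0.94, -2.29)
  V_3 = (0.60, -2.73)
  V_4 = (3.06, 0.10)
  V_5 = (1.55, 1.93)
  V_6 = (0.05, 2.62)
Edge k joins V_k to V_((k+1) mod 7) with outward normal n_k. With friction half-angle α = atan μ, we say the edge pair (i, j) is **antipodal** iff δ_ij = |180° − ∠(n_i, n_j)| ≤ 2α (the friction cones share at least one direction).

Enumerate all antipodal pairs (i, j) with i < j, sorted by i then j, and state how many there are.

count = 1; pairs: (2,5)

α = atan 0.1 = 5.71°;  2α = 11.42°
n_0 = (-0.9870, -0.1607)
n_1 = (-0.6035, -0.7973)
n_2 = (-0.2747, -0.9615)
n_3 = (+0.7547, -0.6560)
n_4 = (+0.7713, +0.6364)
n_5 = (+0.4179, +0.9085)
n_6 = (-0.2480, +0.9688)
  (0,1): δ = 136.37°  ·
  (0,2): δ = 115.20°  ·
  (0,3): δ = 50.25°  ·
  (0,4): δ = 30.28°  ·
  (0,5): δ = 56.05°  ·
  (0,6): δ = 95.11°  ·
  (1,2): δ = 158.82°  ·
  (1,3): δ = 93.88°  ·
  (1,4): δ = 13.35°  ·
  (1,5): δ = 12.42°  ·
  (1,6): δ = 51.48°  ·
  (2,3): δ = 115.05°  ·
  (2,4): δ = 34.53°  ·
  (2,5): δ = 8.76°  ✓
  (2,6): δ = 30.30°  ·
  (3,4): δ = 99.47°  ·
  (3,5): δ = 73.70°  ·
  (3,6): δ = 34.64°  ·
  (4,5): δ = 154.23°  ·
  (4,6): δ = 115.17°  ·
  (5,6): δ = 140.94°  ·
antipodal pairs: 1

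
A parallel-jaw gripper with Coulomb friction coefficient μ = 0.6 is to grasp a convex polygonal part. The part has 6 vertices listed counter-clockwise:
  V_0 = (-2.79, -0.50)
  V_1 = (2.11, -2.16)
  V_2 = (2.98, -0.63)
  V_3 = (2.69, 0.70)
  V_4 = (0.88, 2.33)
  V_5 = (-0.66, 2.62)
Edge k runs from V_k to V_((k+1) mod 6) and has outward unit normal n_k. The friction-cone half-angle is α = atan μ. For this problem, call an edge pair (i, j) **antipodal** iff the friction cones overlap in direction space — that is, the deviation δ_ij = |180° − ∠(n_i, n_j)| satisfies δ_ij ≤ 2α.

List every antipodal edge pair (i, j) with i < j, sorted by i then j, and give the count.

count = 5; pairs: (0,2), (0,3), (0,4), (1,5), (2,5)

α = atan 0.6 = 30.96°;  2α = 61.93°
n_0 = (-0.3209, -0.9471)
n_1 = (+0.8693, -0.4943)
n_2 = (+0.9770, +0.2130)
n_3 = (+0.6692, +0.7431)
n_4 = (+0.1851, +0.9827)
n_5 = (-0.8259, +0.5638)
  (0,1): δ = 100.91°  ·
  (0,2): δ = 58.98°  ✓
  (0,3): δ = 23.29°  ✓
  (0,4): δ = 8.05°  ✓
  (0,5): δ = 74.39°  ·
  (1,2): δ = 138.08°  ·
  (1,3): δ = 102.38°  ·
  (1,4): δ = 71.04°  ·
  (1,5): δ = 4.70°  ✓
  (2,3): δ = 144.31°  ·
  (2,4): δ = 112.97°  ·
  (2,5): δ = 46.62°  ✓
  (3,4): δ = 148.66°  ·
  (3,5): δ = 82.32°  ·
  (4,5): δ = 113.66°  ·
antipodal pairs: 5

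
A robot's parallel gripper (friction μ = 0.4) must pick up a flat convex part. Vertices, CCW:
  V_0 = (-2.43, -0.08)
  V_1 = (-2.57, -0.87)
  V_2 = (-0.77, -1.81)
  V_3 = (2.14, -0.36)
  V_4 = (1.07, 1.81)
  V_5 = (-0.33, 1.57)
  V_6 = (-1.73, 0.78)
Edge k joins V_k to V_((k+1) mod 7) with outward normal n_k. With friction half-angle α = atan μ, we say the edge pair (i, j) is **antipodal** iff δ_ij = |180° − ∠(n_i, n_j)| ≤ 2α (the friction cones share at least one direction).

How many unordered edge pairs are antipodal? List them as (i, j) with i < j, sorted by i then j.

α = atan 0.4 = 21.80°;  2α = 43.60°
n_0 = (-0.9847, +0.1745)
n_1 = (-0.4629, -0.8864)
n_2 = (+0.4460, -0.8950)
n_3 = (+0.8969, +0.4422)
n_4 = (-0.1690, +0.9856)
n_5 = (-0.4914, +0.8709)
n_6 = (-0.7756, +0.6313)
  (0,1): δ = 107.53°  ·
  (0,2): δ = 53.46°  ·
  (0,3): δ = 36.30°  ✓
  (0,4): δ = 109.78°  ·
  (0,5): δ = 129.48°  ·
  (0,6): δ = 150.91°  ·
  (1,2): δ = 125.94°  ·
  (1,3): δ = 36.18°  ✓
  (1,4): δ = 37.30°  ✓
  (1,5): δ = 57.01°  ·
  (1,6): δ = 78.43°  ·
  (2,3): δ = 90.24°  ·
  (2,4): δ = 16.76°  ✓
  (2,5): δ = 2.95°  ✓
  (2,6): δ = 24.37°  ✓
  (3,4): δ = 106.52°  ·
  (3,5): δ = 86.81°  ·
  (3,6): δ = 65.39°  ·
  (4,5): δ = 160.29°  ·
  (4,6): δ = 138.87°  ·
  (5,6): δ = 158.58°  ·
antipodal pairs: 6

count = 6; pairs: (0,3), (1,3), (1,4), (2,4), (2,5), (2,6)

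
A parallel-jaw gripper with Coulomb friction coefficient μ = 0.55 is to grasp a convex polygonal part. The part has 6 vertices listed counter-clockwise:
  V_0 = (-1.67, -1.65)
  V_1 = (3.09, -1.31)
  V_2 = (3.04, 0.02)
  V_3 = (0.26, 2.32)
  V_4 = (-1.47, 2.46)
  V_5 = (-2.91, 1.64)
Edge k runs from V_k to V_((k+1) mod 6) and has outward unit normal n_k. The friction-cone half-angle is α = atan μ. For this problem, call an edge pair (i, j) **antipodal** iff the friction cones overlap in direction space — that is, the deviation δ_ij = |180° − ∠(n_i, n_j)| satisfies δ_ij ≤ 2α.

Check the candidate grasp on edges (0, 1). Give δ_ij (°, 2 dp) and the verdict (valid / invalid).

α = atan 0.55 = 28.81°;  2α = 57.62°
edge 0: e_0 = (+4.76, +0.34);  n_0 = (+0.0712, -0.9975)
edge 1: e_1 = (-0.05, +1.33);  n_1 = (+0.9993, +0.0376)
∠(n_0, n_1) = 88.07°
δ = |180° − 88.07°| = 91.93°
91.93° > 2α = 57.62°  →  invalid

δ = 91.93°, invalid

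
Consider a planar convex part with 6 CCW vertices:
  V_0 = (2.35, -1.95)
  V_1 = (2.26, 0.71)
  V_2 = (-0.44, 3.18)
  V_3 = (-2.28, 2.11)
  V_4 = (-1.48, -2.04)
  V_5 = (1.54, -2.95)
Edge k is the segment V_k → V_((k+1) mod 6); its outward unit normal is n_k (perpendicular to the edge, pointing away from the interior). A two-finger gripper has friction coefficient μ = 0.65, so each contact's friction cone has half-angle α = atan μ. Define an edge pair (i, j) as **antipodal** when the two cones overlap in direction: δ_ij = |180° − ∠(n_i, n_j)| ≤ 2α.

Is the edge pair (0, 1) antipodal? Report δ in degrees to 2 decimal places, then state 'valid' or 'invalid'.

α = atan 0.65 = 33.02°;  2α = 66.05°
edge 0: e_0 = (-0.09, +2.66);  n_0 = (+0.9994, +0.0338)
edge 1: e_1 = (-2.70, +2.47);  n_1 = (+0.6750, +0.7378)
∠(n_0, n_1) = 45.61°
δ = |180° − 45.61°| = 134.39°
134.39° > 2α = 66.05°  →  invalid

δ = 134.39°, invalid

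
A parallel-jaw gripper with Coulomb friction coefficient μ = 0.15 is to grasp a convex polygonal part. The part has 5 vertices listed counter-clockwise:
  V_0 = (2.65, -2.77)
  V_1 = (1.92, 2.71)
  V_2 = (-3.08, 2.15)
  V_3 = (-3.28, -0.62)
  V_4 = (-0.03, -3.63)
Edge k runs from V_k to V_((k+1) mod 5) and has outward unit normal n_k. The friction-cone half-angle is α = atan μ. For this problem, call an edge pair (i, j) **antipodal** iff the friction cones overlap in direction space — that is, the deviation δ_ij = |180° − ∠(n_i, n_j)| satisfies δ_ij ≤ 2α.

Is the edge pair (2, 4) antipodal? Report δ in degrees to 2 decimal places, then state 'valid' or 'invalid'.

δ = 68.08°, invalid

α = atan 0.15 = 8.53°;  2α = 17.06°
edge 2: e_2 = (-0.20, -2.77);  n_2 = (-0.9974, +0.0720)
edge 4: e_4 = (+2.68, +0.86);  n_4 = (+0.3055, -0.9522)
∠(n_2, n_4) = 111.92°
δ = |180° − 111.92°| = 68.08°
68.08° > 2α = 17.06°  →  invalid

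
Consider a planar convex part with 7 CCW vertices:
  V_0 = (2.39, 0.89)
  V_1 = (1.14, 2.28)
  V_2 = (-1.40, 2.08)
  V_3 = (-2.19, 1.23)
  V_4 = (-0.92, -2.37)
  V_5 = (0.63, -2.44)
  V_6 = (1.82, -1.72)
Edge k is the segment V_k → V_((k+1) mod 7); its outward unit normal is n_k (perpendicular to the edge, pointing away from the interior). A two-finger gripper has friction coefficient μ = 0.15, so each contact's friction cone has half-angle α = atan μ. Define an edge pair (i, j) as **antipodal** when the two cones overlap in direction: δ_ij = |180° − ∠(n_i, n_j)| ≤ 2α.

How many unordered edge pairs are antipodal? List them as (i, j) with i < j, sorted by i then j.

α = atan 0.15 = 8.53°;  2α = 17.06°
n_0 = (+0.7436, +0.6687)
n_1 = (-0.0785, +0.9969)
n_2 = (-0.7325, +0.6808)
n_3 = (-0.9430, -0.3327)
n_4 = (-0.0451, -0.9990)
n_5 = (+0.5177, -0.8556)
n_6 = (+0.9770, -0.2134)
  (0,1): δ = 127.46°  ·
  (0,2): δ = 84.87°  ·
  (0,3): δ = 22.53°  ·
  (0,4): δ = 45.45°  ·
  (0,5): δ = 79.21°  ·
  (0,6): δ = 125.72°  ·
  (1,2): δ = 137.41°  ·
  (1,3): δ = 75.07°  ·
  (1,4): δ = 7.09°  ✓
  (1,5): δ = 26.67°  ·
  (1,6): δ = 73.18°  ·
  (2,3): δ = 117.66°  ·
  (2,4): δ = 49.68°  ·
  (2,5): δ = 15.92°  ✓
  (2,6): δ = 30.59°  ·
  (3,4): δ = 112.02°  ·
  (3,5): δ = 78.26°  ·
  (3,6): δ = 31.75°  ·
  (4,5): δ = 146.24°  ·
  (4,6): δ = 99.73°  ·
  (5,6): δ = 133.50°  ·
antipodal pairs: 2

count = 2; pairs: (1,4), (2,5)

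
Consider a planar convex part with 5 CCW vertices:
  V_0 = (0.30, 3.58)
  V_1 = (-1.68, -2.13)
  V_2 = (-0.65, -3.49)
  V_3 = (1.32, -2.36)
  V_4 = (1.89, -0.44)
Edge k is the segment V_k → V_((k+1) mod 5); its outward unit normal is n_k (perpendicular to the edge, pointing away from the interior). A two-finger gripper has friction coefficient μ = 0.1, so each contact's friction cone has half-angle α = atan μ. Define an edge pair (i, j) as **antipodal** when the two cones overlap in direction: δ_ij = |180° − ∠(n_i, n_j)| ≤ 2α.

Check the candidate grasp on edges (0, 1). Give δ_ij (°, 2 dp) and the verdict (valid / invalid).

α = atan 0.1 = 5.71°;  2α = 11.42°
edge 0: e_0 = (-1.98, -5.71);  n_0 = (-0.9448, +0.3276)
edge 1: e_1 = (+1.03, -1.36);  n_1 = (-0.7972, -0.6037)
∠(n_0, n_1) = 56.26°
δ = |180° − 56.26°| = 123.74°
123.74° > 2α = 11.42°  →  invalid

δ = 123.74°, invalid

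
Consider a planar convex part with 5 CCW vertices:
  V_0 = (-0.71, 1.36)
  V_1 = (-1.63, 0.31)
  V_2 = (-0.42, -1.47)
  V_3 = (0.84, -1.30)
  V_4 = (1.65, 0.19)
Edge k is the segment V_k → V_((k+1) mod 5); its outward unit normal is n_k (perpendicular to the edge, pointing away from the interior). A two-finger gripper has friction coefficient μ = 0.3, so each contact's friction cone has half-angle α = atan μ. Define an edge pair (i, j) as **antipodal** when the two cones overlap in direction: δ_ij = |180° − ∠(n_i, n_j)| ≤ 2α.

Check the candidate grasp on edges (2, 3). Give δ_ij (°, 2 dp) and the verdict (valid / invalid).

δ = 126.21°, invalid

α = atan 0.3 = 16.70°;  2α = 33.40°
edge 2: e_2 = (+1.26, +0.17);  n_2 = (+0.1337, -0.9910)
edge 3: e_3 = (+0.81, +1.49);  n_3 = (+0.8786, -0.4776)
∠(n_2, n_3) = 53.79°
δ = |180° − 53.79°| = 126.21°
126.21° > 2α = 33.40°  →  invalid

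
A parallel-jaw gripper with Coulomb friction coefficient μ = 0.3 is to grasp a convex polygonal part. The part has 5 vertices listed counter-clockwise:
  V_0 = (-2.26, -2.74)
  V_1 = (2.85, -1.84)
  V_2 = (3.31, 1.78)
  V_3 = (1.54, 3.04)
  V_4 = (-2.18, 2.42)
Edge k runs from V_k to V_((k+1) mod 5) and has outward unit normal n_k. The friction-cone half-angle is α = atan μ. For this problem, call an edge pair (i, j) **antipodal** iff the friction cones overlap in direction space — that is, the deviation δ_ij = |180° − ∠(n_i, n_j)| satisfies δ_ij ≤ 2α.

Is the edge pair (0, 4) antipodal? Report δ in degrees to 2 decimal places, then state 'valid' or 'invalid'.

α = atan 0.3 = 16.70°;  2α = 33.40°
edge 0: e_0 = (+5.11, +0.90);  n_0 = (+0.1735, -0.9848)
edge 4: e_4 = (-0.08, -5.16);  n_4 = (-0.9999, +0.0155)
∠(n_0, n_4) = 100.88°
δ = |180° − 100.88°| = 79.12°
79.12° > 2α = 33.40°  →  invalid

δ = 79.12°, invalid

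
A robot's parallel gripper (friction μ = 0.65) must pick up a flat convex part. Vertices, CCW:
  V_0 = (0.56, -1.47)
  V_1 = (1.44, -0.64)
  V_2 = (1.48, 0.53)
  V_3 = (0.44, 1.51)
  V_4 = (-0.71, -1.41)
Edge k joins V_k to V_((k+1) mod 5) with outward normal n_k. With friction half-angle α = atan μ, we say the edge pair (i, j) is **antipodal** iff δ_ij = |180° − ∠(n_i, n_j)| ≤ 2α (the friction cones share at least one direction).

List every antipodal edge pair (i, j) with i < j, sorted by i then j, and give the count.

α = atan 0.65 = 33.02°;  2α = 66.05°
n_0 = (+0.6861, -0.7275)
n_1 = (+0.9994, -0.0342)
n_2 = (+0.6858, +0.7278)
n_3 = (-0.9304, +0.3664)
n_4 = (-0.0472, -0.9989)
  (0,1): δ = 135.28°  ·
  (0,2): δ = 86.62°  ·
  (0,3): δ = 25.18°  ✓
  (0,4): δ = 133.97°  ·
  (1,2): δ = 131.34°  ·
  (1,3): δ = 19.54°  ✓
  (1,4): δ = 89.25°  ·
  (2,3): δ = 68.20°  ·
  (2,4): δ = 40.59°  ✓
  (3,4): δ = 71.21°  ·
antipodal pairs: 3

count = 3; pairs: (0,3), (1,3), (2,4)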